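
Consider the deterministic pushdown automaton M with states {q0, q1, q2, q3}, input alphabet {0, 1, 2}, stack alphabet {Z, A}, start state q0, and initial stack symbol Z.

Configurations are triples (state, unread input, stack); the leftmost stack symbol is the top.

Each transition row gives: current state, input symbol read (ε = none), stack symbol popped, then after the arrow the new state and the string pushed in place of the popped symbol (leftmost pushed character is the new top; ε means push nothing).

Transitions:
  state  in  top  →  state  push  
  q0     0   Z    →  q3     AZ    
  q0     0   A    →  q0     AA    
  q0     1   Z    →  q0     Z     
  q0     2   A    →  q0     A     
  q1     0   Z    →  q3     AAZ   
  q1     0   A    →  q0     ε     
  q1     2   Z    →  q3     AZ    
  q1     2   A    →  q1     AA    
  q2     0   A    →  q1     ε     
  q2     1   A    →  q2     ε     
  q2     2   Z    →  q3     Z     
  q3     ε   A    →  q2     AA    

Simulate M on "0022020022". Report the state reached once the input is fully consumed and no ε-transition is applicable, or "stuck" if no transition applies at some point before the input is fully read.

(q0, 0022020022, Z) ⊢ (q3, 022020022, AZ) ⊢ (q2, 022020022, AAZ) ⊢ (q1, 22020022, AZ) ⊢ (q1, 2020022, AAZ) ⊢ (q1, 020022, AAAZ) ⊢ (q0, 20022, AAZ) ⊢ (q0, 0022, AAZ) ⊢ (q0, 022, AAAZ) ⊢ (q0, 22, AAAAZ) ⊢ (q0, 2, AAAAZ) ⊢ (q0, ε, AAAAZ)
All input consumed; M is in state q0.

q0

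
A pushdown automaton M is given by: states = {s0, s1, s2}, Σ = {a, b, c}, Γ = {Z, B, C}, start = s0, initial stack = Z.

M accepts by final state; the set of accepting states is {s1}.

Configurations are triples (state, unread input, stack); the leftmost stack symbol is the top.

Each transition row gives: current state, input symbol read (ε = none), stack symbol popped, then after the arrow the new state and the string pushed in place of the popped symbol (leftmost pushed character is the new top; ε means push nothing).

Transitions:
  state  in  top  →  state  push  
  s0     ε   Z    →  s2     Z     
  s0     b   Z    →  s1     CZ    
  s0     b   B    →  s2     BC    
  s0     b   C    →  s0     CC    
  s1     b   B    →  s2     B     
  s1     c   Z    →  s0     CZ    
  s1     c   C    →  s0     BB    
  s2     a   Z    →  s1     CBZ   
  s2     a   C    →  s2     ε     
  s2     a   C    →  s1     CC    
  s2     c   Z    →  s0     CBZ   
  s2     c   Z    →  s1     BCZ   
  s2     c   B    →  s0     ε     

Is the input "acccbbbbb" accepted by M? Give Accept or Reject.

No computation consumes all input and reaches a final state.

Reject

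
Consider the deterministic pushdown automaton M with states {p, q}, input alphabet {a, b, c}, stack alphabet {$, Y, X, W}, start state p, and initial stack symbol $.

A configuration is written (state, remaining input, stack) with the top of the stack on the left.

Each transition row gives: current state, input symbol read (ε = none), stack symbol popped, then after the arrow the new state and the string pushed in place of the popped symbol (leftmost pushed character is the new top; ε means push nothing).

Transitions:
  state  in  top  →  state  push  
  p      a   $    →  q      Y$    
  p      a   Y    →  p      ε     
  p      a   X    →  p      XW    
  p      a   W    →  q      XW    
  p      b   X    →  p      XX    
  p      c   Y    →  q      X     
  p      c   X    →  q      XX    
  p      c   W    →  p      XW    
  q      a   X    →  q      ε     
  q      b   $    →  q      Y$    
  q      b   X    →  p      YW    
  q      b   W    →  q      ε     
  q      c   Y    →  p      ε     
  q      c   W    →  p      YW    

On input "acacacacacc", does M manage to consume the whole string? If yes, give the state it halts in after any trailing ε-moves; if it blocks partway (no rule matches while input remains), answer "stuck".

stuck

(p, acacacacacc, $)
  read a, top $: go to q, push Y$ → (q, cacacacacc, Y$)
  read c, top Y: go to p, push ε → (p, acacacacc, $)
  read a, top $: go to q, push Y$ → (q, cacacacc, Y$)
  read c, top Y: go to p, push ε → (p, acacacc, $)
  read a, top $: go to q, push Y$ → (q, cacacc, Y$)
  read c, top Y: go to p, push ε → (p, acacc, $)
  read a, top $: go to q, push Y$ → (q, cacc, Y$)
  read c, top Y: go to p, push ε → (p, acc, $)
  read a, top $: go to q, push Y$ → (q, cc, Y$)
  read c, top Y: go to p, push ε → (p, c, $)
No transition for (p, c, top $); M blocks with input c remaining.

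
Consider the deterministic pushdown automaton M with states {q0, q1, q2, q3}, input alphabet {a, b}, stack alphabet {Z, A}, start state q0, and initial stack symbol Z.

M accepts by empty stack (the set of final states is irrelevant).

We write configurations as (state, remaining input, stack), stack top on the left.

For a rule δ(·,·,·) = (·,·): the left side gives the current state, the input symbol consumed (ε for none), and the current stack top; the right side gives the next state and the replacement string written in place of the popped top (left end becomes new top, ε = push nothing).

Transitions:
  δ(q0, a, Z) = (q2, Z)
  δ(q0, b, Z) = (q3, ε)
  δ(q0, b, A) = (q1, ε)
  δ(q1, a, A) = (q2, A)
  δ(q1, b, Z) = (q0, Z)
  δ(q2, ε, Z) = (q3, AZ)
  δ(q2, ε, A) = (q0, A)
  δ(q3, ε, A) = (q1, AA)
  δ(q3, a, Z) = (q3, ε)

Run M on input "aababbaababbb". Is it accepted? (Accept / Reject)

Accept

(q0, aababbaababbb, Z) ⊢ (q2, ababbaababbb, Z) ⊢ (q3, ababbaababbb, AZ) ⊢ (q1, ababbaababbb, AAZ) ⊢ (q2, babbaababbb, AAZ) ⊢ (q0, babbaababbb, AAZ) ⊢ (q1, abbaababbb, AZ) ⊢ (q2, bbaababbb, AZ) ⊢ (q0, bbaababbb, AZ) ⊢ (q1, baababbb, Z) ⊢ (q0, aababbb, Z) ⊢ (q2, ababbb, Z) ⊢ (q3, ababbb, AZ) ⊢ (q1, ababbb, AAZ) ⊢ (q2, babbb, AAZ) ⊢ (q0, babbb, AAZ) ⊢ (q1, abbb, AZ) ⊢ (q2, bbb, AZ) ⊢ (q0, bbb, AZ) ⊢ (q1, bb, Z) ⊢ (q0, b, Z) ⊢ (q3, ε, ε)
All input consumed and the stack is empty.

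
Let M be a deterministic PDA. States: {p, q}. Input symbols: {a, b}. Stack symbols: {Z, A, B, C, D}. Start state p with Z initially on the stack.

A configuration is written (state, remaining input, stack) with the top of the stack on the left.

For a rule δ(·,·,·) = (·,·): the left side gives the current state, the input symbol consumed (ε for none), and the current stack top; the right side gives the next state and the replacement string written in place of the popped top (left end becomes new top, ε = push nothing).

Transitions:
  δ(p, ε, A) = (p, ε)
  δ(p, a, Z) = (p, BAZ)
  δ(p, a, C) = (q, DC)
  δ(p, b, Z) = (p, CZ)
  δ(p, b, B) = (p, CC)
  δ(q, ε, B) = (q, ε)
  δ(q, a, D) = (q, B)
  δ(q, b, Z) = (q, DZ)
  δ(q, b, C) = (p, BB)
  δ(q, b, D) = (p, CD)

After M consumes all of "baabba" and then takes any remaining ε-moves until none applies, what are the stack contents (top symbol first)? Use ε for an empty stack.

DCCBZ

(p, baabba, Z)
  read b, top Z: go to p, push CZ → (p, aabba, CZ)
  read a, top C: go to q, push DC → (q, abba, DCZ)
  read a, top D: go to q, push B → (q, bba, BCZ)
  ε-move, top B: go to q, push ε → (q, bba, CZ)
  read b, top C: go to p, push BB → (p, ba, BBZ)
  read b, top B: go to p, push CC → (p, a, CCBZ)
  read a, top C: go to q, push DC → (q, ε, DCCBZ)
All input consumed in state q with stack DCCBZ.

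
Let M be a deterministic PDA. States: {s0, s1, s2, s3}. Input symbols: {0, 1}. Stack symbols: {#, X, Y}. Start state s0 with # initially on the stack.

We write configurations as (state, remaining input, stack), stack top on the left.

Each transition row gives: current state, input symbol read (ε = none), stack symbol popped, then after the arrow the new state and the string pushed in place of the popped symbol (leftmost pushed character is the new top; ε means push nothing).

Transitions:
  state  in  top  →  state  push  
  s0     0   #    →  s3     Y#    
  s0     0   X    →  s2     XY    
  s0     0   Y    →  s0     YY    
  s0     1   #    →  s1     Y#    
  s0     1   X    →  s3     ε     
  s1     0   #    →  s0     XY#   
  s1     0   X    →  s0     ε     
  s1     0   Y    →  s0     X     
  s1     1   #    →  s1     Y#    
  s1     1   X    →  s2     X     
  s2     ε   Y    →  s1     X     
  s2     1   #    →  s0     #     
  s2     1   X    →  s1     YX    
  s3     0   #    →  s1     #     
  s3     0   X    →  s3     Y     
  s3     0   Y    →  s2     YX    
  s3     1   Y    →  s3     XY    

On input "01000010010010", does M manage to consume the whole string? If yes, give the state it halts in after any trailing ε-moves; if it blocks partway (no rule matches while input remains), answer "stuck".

(s0, 01000010010010, #)
  read 0, top #: go to s3, push Y# → (s3, 1000010010010, Y#)
  read 1, top Y: go to s3, push XY → (s3, 000010010010, XY#)
  read 0, top X: go to s3, push Y → (s3, 00010010010, YY#)
  read 0, top Y: go to s2, push YX → (s2, 0010010010, YXY#)
  ε-move, top Y: go to s1, push X → (s1, 0010010010, XXY#)
  read 0, top X: go to s0, push ε → (s0, 010010010, XY#)
  read 0, top X: go to s2, push XY → (s2, 10010010, XYY#)
  read 1, top X: go to s1, push YX → (s1, 0010010, YXYY#)
  read 0, top Y: go to s0, push X → (s0, 010010, XXYY#)
  read 0, top X: go to s2, push XY → (s2, 10010, XYXYY#)
  read 1, top X: go to s1, push YX → (s1, 0010, YXYXYY#)
  read 0, top Y: go to s0, push X → (s0, 010, XXYXYY#)
  read 0, top X: go to s2, push XY → (s2, 10, XYXYXYY#)
  read 1, top X: go to s1, push YX → (s1, 0, YXYXYXYY#)
  read 0, top Y: go to s0, push X → (s0, ε, XXYXYXYY#)
All input consumed; M is in state s0.

s0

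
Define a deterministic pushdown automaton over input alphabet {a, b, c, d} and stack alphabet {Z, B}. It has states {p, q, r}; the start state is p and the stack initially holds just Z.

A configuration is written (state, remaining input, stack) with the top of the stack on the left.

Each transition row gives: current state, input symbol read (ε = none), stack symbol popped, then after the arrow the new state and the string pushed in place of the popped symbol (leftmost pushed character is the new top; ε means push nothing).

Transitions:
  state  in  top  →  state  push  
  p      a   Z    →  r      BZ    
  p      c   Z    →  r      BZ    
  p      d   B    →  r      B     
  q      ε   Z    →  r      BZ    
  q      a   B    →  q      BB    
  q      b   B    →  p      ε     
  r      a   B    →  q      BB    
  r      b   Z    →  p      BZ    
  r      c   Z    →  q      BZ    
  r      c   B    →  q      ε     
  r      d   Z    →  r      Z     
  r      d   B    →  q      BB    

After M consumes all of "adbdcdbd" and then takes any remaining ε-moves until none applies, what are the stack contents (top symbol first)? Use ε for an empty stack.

BZ

(p, adbdcdbd, Z)
  read a, top Z: go to r, push BZ → (r, dbdcdbd, BZ)
  read d, top B: go to q, push BB → (q, bdcdbd, BBZ)
  read b, top B: go to p, push ε → (p, dcdbd, BZ)
  read d, top B: go to r, push B → (r, cdbd, BZ)
  read c, top B: go to q, push ε → (q, dbd, Z)
  ε-move, top Z: go to r, push BZ → (r, dbd, BZ)
  read d, top B: go to q, push BB → (q, bd, BBZ)
  read b, top B: go to p, push ε → (p, d, BZ)
  read d, top B: go to r, push B → (r, ε, BZ)
All input consumed in state r with stack BZ.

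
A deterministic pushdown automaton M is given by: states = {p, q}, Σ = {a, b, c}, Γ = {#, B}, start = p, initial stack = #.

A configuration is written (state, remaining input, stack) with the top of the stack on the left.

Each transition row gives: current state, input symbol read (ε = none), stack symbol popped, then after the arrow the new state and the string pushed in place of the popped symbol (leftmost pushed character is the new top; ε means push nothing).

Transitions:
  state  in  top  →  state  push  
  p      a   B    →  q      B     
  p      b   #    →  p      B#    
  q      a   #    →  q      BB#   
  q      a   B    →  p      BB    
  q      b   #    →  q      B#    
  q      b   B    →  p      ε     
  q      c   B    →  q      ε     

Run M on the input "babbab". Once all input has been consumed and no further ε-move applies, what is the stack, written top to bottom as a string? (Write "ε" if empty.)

#

(p, babbab, #)
  read b, top #: go to p, push B# → (p, abbab, B#)
  read a, top B: go to q, push B → (q, bbab, B#)
  read b, top B: go to p, push ε → (p, bab, #)
  read b, top #: go to p, push B# → (p, ab, B#)
  read a, top B: go to q, push B → (q, b, B#)
  read b, top B: go to p, push ε → (p, ε, #)
All input consumed in state p with stack #.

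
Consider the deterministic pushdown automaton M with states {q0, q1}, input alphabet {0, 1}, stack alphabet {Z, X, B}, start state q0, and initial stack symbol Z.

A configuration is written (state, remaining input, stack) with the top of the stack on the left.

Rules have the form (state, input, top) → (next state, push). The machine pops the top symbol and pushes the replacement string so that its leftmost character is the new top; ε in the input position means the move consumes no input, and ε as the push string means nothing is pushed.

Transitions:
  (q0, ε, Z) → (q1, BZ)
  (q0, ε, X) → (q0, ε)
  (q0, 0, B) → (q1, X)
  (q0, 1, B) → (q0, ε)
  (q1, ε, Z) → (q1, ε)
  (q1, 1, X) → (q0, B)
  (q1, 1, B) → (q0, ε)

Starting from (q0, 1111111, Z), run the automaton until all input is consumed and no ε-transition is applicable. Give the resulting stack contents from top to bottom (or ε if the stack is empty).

(q0, 1111111, Z)
  ε-move, top Z: go to q1, push BZ → (q1, 1111111, BZ)
  read 1, top B: go to q0, push ε → (q0, 111111, Z)
  ε-move, top Z: go to q1, push BZ → (q1, 111111, BZ)
  read 1, top B: go to q0, push ε → (q0, 11111, Z)
  ε-move, top Z: go to q1, push BZ → (q1, 11111, BZ)
  read 1, top B: go to q0, push ε → (q0, 1111, Z)
  ε-move, top Z: go to q1, push BZ → (q1, 1111, BZ)
  read 1, top B: go to q0, push ε → (q0, 111, Z)
  ε-move, top Z: go to q1, push BZ → (q1, 111, BZ)
  read 1, top B: go to q0, push ε → (q0, 11, Z)
  ε-move, top Z: go to q1, push BZ → (q1, 11, BZ)
  read 1, top B: go to q0, push ε → (q0, 1, Z)
  ε-move, top Z: go to q1, push BZ → (q1, 1, BZ)
  read 1, top B: go to q0, push ε → (q0, ε, Z)
  ε-move, top Z: go to q1, push BZ → (q1, ε, BZ)
All input consumed in state q1 with stack BZ.

BZ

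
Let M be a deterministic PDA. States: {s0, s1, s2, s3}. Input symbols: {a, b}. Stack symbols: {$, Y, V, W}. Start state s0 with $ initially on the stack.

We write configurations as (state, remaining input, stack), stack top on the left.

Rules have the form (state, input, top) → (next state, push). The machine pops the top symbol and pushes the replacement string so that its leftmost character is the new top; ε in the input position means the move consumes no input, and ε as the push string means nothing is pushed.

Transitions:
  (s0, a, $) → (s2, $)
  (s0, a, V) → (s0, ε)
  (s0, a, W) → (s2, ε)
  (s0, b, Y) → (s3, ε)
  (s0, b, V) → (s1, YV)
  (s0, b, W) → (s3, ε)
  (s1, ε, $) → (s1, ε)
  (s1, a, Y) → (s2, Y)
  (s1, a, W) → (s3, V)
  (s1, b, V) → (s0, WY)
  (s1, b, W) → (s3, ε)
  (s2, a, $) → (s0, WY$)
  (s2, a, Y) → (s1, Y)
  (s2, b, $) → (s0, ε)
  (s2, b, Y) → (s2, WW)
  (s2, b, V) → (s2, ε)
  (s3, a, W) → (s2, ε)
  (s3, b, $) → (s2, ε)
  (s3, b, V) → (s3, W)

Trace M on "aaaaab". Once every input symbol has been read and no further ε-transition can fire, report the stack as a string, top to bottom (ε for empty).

WW$

(s0, aaaaab, $) ⊢ (s2, aaaab, $) ⊢ (s0, aaab, WY$) ⊢ (s2, aab, Y$) ⊢ (s1, ab, Y$) ⊢ (s2, b, Y$) ⊢ (s2, ε, WW$)
All input consumed in state s2 with stack WW$.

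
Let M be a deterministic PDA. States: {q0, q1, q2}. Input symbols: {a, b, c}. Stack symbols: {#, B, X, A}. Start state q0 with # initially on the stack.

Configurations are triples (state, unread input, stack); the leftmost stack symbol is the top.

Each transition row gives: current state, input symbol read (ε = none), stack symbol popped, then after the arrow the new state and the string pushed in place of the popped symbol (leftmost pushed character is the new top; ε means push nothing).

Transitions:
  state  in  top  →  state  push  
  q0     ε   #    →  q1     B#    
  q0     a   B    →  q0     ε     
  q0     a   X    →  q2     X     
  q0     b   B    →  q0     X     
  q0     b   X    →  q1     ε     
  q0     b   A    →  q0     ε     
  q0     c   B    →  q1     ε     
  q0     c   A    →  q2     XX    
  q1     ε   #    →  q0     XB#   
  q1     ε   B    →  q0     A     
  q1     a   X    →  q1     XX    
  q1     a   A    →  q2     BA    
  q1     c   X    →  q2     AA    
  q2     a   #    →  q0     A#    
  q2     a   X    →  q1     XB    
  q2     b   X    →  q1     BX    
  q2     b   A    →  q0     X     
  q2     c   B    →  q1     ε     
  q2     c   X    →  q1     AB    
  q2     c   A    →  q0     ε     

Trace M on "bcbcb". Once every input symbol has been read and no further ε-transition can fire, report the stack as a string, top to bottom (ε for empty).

AXXXX#

(q0, bcbcb, #)
  ε-move, top #: go to q1, push B# → (q1, bcbcb, B#)
  ε-move, top B: go to q0, push A → (q0, bcbcb, A#)
  read b, top A: go to q0, push ε → (q0, cbcb, #)
  ε-move, top #: go to q1, push B# → (q1, cbcb, B#)
  ε-move, top B: go to q0, push A → (q0, cbcb, A#)
  read c, top A: go to q2, push XX → (q2, bcb, XX#)
  read b, top X: go to q1, push BX → (q1, cb, BXX#)
  ε-move, top B: go to q0, push A → (q0, cb, AXX#)
  read c, top A: go to q2, push XX → (q2, b, XXXX#)
  read b, top X: go to q1, push BX → (q1, ε, BXXXX#)
  ε-move, top B: go to q0, push A → (q0, ε, AXXXX#)
All input consumed in state q0 with stack AXXXX#.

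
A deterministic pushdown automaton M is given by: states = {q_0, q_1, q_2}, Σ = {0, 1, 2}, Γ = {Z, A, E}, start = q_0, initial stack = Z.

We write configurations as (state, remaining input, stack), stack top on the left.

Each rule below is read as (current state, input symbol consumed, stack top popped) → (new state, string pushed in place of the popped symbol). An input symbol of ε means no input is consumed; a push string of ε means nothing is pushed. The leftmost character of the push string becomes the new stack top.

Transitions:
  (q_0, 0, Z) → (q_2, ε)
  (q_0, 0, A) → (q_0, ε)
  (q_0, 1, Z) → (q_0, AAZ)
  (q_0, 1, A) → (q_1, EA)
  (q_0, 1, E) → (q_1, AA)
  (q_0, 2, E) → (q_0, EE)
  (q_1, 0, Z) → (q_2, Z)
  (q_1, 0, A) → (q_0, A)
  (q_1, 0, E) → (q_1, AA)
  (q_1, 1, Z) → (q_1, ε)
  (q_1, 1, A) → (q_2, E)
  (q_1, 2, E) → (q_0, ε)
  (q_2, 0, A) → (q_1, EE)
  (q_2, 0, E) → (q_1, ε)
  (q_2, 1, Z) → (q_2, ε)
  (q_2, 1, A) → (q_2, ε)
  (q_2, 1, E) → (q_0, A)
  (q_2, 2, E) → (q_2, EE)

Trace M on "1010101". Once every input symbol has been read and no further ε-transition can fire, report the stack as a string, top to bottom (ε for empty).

(q_0, 1010101, Z) ⊢ (q_0, 010101, AAZ) ⊢ (q_0, 10101, AZ) ⊢ (q_1, 0101, EAZ) ⊢ (q_1, 101, AAAZ) ⊢ (q_2, 01, EAAZ) ⊢ (q_1, 1, AAZ) ⊢ (q_2, ε, EAZ)
All input consumed in state q_2 with stack EAZ.

EAZ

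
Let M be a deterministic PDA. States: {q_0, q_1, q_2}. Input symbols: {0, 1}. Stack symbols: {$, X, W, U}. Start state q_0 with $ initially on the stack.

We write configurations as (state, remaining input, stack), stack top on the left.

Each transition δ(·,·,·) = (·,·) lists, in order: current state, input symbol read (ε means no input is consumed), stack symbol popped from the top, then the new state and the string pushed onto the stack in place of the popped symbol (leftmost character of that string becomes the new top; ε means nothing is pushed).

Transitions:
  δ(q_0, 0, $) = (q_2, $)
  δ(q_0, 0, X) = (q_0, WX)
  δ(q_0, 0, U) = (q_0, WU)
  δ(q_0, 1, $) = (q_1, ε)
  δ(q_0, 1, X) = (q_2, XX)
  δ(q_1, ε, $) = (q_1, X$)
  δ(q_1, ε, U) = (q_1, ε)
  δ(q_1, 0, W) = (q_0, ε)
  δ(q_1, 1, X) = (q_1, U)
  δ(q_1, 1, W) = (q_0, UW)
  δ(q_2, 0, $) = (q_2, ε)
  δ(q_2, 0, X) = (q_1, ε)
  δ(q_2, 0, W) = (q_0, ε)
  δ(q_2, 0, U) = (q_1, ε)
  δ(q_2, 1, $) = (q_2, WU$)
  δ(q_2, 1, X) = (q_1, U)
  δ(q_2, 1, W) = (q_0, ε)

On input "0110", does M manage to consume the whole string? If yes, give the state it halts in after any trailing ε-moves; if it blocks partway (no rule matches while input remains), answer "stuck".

(q_0, 0110, $)
  read 0, top $: go to q_2, push $ → (q_2, 110, $)
  read 1, top $: go to q_2, push WU$ → (q_2, 10, WU$)
  read 1, top W: go to q_0, push ε → (q_0, 0, U$)
  read 0, top U: go to q_0, push WU → (q_0, ε, WU$)
All input consumed; M is in state q_0.

q_0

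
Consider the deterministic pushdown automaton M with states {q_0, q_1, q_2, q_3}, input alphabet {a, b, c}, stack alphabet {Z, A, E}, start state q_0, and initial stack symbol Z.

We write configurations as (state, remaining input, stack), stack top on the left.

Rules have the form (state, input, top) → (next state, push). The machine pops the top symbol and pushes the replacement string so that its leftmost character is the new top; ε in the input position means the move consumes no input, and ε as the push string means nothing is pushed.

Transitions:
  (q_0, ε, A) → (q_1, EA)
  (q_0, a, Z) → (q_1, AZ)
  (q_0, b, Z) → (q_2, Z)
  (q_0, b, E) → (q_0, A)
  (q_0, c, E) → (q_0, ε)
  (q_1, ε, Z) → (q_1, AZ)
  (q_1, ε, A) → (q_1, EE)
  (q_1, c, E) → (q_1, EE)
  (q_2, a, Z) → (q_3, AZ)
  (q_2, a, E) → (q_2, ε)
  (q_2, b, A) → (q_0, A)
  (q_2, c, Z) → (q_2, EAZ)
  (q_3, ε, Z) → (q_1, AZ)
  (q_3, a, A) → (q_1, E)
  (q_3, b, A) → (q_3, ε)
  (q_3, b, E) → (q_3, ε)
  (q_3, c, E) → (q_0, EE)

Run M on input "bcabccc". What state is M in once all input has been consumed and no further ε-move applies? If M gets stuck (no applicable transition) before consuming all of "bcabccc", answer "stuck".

q_1

(q_0, bcabccc, Z)
  read b, top Z: go to q_2, push Z → (q_2, cabccc, Z)
  read c, top Z: go to q_2, push EAZ → (q_2, abccc, EAZ)
  read a, top E: go to q_2, push ε → (q_2, bccc, AZ)
  read b, top A: go to q_0, push A → (q_0, ccc, AZ)
  ε-move, top A: go to q_1, push EA → (q_1, ccc, EAZ)
  read c, top E: go to q_1, push EE → (q_1, cc, EEAZ)
  read c, top E: go to q_1, push EE → (q_1, c, EEEAZ)
  read c, top E: go to q_1, push EE → (q_1, ε, EEEEAZ)
All input consumed; M is in state q_1.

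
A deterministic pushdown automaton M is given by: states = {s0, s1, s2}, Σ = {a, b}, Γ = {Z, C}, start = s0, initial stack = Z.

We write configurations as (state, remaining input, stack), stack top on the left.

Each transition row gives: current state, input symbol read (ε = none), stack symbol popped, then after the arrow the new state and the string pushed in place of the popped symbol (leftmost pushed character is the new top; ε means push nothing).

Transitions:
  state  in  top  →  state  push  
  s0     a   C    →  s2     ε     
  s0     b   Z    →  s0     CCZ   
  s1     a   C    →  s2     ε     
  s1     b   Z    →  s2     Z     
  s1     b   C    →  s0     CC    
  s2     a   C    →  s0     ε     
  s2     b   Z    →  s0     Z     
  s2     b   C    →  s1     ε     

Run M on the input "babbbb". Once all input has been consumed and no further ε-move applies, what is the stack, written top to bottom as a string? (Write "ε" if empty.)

CCZ

(s0, babbbb, Z)
  read b, top Z: go to s0, push CCZ → (s0, abbbb, CCZ)
  read a, top C: go to s2, push ε → (s2, bbbb, CZ)
  read b, top C: go to s1, push ε → (s1, bbb, Z)
  read b, top Z: go to s2, push Z → (s2, bb, Z)
  read b, top Z: go to s0, push Z → (s0, b, Z)
  read b, top Z: go to s0, push CCZ → (s0, ε, CCZ)
All input consumed in state s0 with stack CCZ.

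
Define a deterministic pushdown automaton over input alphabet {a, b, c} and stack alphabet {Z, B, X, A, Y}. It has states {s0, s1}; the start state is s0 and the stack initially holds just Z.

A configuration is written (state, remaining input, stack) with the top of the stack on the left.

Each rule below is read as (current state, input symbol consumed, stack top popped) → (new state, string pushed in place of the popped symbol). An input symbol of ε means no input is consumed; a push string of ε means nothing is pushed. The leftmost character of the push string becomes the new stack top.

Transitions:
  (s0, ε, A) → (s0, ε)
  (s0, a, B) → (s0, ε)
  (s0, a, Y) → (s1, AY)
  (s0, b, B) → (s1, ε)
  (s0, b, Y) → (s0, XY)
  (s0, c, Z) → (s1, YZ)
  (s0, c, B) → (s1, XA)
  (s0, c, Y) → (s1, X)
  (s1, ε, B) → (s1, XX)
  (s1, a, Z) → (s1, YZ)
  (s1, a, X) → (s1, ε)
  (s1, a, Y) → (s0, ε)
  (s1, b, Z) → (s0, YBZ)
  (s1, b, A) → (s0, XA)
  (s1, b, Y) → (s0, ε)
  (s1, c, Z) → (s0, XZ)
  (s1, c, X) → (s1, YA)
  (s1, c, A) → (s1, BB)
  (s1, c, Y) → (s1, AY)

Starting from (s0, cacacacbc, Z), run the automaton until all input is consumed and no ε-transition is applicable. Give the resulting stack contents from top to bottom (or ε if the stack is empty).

(s0, cacacacbc, Z)
  read c, top Z: go to s1, push YZ → (s1, acacacbc, YZ)
  read a, top Y: go to s0, push ε → (s0, cacacbc, Z)
  read c, top Z: go to s1, push YZ → (s1, acacbc, YZ)
  read a, top Y: go to s0, push ε → (s0, cacbc, Z)
  read c, top Z: go to s1, push YZ → (s1, acbc, YZ)
  read a, top Y: go to s0, push ε → (s0, cbc, Z)
  read c, top Z: go to s1, push YZ → (s1, bc, YZ)
  read b, top Y: go to s0, push ε → (s0, c, Z)
  read c, top Z: go to s1, push YZ → (s1, ε, YZ)
All input consumed in state s1 with stack YZ.

YZ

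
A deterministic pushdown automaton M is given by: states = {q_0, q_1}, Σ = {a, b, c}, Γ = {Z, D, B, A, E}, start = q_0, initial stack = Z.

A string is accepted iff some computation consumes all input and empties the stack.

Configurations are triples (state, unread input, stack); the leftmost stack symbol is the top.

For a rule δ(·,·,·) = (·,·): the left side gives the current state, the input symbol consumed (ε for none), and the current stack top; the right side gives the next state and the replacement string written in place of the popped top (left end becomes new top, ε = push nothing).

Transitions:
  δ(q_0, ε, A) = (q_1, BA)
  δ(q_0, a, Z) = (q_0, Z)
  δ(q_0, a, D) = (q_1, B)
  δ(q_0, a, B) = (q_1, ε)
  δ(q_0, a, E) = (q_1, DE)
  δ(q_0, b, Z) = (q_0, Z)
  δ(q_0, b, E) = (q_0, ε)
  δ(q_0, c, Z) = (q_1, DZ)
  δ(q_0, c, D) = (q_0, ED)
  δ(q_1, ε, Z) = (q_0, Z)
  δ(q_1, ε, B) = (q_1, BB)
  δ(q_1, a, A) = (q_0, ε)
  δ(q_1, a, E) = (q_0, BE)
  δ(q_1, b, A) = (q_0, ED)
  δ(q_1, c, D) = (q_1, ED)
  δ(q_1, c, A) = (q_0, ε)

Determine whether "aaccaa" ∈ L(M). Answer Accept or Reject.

Reject

(q_0, aaccaa, Z)
  read a, top Z: go to q_0, push Z → (q_0, accaa, Z)
  read a, top Z: go to q_0, push Z → (q_0, ccaa, Z)
  read c, top Z: go to q_1, push DZ → (q_1, caa, DZ)
  read c, top D: go to q_1, push ED → (q_1, aa, EDZ)
  read a, top E: go to q_0, push BE → (q_0, a, BEDZ)
  read a, top B: go to q_1, push ε → (q_1, ε, EDZ)
All input consumed; stack is EDZ, not empty, and no further ε-move applies.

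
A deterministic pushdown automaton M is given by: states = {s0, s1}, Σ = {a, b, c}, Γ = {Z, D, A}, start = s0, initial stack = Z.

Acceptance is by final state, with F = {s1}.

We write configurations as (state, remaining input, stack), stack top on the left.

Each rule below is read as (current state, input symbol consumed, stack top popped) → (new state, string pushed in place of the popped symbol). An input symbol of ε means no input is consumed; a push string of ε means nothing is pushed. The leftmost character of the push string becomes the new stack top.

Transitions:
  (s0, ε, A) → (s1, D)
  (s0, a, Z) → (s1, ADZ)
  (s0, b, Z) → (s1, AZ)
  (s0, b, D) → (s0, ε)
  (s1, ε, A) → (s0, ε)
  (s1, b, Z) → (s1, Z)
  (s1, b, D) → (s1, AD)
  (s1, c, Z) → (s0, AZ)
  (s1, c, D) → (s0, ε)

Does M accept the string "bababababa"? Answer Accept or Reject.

(s0, bababababa, Z)
  read b, top Z: go to s1, push AZ → (s1, ababababa, AZ)
  ε-move, top A: go to s0, push ε → (s0, ababababa, Z)
  read a, top Z: go to s1, push ADZ → (s1, babababa, ADZ)
  ε-move, top A: go to s0, push ε → (s0, babababa, DZ)
  read b, top D: go to s0, push ε → (s0, abababa, Z)
  read a, top Z: go to s1, push ADZ → (s1, bababa, ADZ)
  ε-move, top A: go to s0, push ε → (s0, bababa, DZ)
  read b, top D: go to s0, push ε → (s0, ababa, Z)
  read a, top Z: go to s1, push ADZ → (s1, baba, ADZ)
  ε-move, top A: go to s0, push ε → (s0, baba, DZ)
  read b, top D: go to s0, push ε → (s0, aba, Z)
  read a, top Z: go to s1, push ADZ → (s1, ba, ADZ)
  ε-move, top A: go to s0, push ε → (s0, ba, DZ)
  read b, top D: go to s0, push ε → (s0, a, Z)
  read a, top Z: go to s1, push ADZ → (s1, ε, ADZ)
All input consumed; state s1 ∈ F.

Accept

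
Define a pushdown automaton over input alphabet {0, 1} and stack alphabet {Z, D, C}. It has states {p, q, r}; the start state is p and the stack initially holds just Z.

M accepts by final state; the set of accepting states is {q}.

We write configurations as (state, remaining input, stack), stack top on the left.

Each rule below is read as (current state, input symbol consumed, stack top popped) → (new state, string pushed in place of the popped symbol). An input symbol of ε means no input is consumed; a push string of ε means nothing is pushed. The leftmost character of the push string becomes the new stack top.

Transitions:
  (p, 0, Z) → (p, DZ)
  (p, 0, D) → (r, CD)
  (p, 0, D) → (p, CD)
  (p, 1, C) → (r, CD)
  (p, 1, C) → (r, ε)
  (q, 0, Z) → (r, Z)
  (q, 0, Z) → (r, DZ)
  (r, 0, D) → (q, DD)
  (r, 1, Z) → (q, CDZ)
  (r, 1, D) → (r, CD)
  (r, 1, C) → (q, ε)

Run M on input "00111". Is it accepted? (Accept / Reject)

One accepting computation: (p, 00111, Z) ⊢ (p, 0111, DZ) ⊢ (p, 111, CDZ) ⊢ (r, 11, DZ) ⊢ (r, 1, CDZ) ⊢ (q, ε, DZ)
All input consumed and state q ∈ F.

Accept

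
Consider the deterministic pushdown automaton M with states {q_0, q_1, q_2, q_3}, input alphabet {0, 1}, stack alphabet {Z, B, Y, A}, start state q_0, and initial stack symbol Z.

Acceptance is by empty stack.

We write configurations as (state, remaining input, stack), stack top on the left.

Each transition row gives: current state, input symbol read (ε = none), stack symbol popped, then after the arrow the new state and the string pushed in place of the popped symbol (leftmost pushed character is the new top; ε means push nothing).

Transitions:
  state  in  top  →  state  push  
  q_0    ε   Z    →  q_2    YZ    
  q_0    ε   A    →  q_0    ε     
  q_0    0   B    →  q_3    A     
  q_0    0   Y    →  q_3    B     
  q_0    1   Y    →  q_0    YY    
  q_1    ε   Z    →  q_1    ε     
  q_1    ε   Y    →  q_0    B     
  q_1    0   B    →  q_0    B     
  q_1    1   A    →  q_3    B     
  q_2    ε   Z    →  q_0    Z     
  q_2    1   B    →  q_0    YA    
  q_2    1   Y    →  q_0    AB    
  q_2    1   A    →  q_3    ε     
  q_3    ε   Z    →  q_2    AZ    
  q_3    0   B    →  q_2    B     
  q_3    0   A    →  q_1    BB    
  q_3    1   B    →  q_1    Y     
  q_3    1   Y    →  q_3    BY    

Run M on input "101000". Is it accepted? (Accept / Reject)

(q_0, 101000, Z) ⊢ (q_2, 101000, YZ) ⊢ (q_0, 01000, ABZ) ⊢ (q_0, 01000, BZ) ⊢ (q_3, 1000, AZ)
No transition applies at (q_3, 1000, AZ); input not fully consumed.

Reject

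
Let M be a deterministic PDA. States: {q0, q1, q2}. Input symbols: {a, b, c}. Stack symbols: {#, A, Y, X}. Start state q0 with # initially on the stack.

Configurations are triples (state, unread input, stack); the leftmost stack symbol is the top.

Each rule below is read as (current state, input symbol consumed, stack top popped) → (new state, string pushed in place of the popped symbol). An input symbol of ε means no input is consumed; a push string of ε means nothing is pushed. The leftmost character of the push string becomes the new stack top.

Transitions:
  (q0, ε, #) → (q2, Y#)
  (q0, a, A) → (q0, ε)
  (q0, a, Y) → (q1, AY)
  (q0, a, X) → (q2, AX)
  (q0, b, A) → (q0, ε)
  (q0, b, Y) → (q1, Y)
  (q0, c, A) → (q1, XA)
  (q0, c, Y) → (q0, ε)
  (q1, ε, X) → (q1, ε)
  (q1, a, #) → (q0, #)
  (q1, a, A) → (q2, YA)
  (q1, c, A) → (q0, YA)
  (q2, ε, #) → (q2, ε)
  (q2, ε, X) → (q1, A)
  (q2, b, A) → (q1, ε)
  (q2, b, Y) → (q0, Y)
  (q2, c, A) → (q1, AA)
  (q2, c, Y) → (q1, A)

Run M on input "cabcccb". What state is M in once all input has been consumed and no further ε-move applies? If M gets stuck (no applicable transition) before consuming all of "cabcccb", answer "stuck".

q1

(q0, cabcccb, #)
  ε-move, top #: go to q2, push Y# → (q2, cabcccb, Y#)
  read c, top Y: go to q1, push A → (q1, abcccb, A#)
  read a, top A: go to q2, push YA → (q2, bcccb, YA#)
  read b, top Y: go to q0, push Y → (q0, cccb, YA#)
  read c, top Y: go to q0, push ε → (q0, ccb, A#)
  read c, top A: go to q1, push XA → (q1, cb, XA#)
  ε-move, top X: go to q1, push ε → (q1, cb, A#)
  read c, top A: go to q0, push YA → (q0, b, YA#)
  read b, top Y: go to q1, push Y → (q1, ε, YA#)
All input consumed; M is in state q1.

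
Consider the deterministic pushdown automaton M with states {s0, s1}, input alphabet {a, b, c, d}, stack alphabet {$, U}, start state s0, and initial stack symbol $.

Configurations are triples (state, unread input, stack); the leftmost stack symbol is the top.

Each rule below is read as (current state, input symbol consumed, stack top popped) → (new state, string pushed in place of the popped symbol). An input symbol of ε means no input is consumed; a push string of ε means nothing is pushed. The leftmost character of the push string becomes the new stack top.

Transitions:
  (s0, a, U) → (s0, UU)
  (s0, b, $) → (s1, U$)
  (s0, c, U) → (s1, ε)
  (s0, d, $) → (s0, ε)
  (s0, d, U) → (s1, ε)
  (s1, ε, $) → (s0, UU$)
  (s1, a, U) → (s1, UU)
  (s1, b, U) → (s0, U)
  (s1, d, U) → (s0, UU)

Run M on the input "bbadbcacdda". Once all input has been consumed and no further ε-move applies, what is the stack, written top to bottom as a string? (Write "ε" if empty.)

UUU$

(s0, bbadbcacdda, $)
  read b, top $: go to s1, push U$ → (s1, badbcacdda, U$)
  read b, top U: go to s0, push U → (s0, adbcacdda, U$)
  read a, top U: go to s0, push UU → (s0, dbcacdda, UU$)
  read d, top U: go to s1, push ε → (s1, bcacdda, U$)
  read b, top U: go to s0, push U → (s0, cacdda, U$)
  read c, top U: go to s1, push ε → (s1, acdda, $)
  ε-move, top $: go to s0, push UU$ → (s0, acdda, UU$)
  read a, top U: go to s0, push UU → (s0, cdda, UUU$)
  read c, top U: go to s1, push ε → (s1, dda, UU$)
  read d, top U: go to s0, push UU → (s0, da, UUU$)
  read d, top U: go to s1, push ε → (s1, a, UU$)
  read a, top U: go to s1, push UU → (s1, ε, UUU$)
All input consumed in state s1 with stack UUU$.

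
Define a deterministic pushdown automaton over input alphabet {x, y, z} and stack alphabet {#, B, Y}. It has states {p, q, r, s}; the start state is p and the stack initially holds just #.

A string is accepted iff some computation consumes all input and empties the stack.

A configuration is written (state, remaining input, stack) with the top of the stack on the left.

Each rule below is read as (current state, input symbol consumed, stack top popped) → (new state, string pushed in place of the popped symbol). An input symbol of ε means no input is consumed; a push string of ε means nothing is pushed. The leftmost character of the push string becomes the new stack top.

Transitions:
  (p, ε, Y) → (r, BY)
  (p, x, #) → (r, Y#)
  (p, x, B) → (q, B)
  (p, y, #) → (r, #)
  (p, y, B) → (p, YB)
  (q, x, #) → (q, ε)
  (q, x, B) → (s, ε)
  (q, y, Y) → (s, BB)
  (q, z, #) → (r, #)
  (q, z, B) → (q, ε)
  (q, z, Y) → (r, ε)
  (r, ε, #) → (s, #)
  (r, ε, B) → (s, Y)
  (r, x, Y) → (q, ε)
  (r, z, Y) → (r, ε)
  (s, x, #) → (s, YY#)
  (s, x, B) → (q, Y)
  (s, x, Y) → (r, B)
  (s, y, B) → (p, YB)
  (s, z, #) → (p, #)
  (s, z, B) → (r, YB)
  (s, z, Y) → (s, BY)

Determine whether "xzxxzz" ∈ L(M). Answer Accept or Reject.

(p, xzxxzz, #)
  read x, top #: go to r, push Y# → (r, zxxzz, Y#)
  read z, top Y: go to r, push ε → (r, xxzz, #)
  ε-move, top #: go to s, push # → (s, xxzz, #)
  read x, top #: go to s, push YY# → (s, xzz, YY#)
  read x, top Y: go to r, push B → (r, zz, BY#)
  ε-move, top B: go to s, push Y → (s, zz, YY#)
  read z, top Y: go to s, push BY → (s, z, BYY#)
  read z, top B: go to r, push YB → (r, ε, YBYY#)
All input consumed; stack is YBYY#, not empty, and no further ε-move applies.

Reject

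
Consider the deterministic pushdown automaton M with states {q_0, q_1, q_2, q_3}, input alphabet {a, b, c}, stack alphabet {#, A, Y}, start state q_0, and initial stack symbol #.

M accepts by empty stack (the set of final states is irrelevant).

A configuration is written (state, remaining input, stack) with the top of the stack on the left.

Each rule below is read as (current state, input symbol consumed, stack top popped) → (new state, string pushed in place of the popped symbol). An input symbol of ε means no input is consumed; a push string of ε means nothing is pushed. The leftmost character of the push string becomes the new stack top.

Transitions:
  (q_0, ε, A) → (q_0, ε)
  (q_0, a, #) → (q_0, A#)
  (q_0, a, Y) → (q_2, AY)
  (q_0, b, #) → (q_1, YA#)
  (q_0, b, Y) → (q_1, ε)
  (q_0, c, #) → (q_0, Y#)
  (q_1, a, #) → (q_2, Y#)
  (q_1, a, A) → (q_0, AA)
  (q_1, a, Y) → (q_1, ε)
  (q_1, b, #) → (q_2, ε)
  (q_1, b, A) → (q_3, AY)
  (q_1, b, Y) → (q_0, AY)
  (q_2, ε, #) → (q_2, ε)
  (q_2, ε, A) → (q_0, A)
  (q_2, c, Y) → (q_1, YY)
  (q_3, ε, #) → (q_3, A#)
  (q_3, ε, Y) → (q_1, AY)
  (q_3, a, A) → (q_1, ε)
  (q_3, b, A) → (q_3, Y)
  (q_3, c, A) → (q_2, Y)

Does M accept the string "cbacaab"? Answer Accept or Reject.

Accept

(q_0, cbacaab, #) ⊢ (q_0, bacaab, Y#) ⊢ (q_1, acaab, #) ⊢ (q_2, caab, Y#) ⊢ (q_1, aab, YY#) ⊢ (q_1, ab, Y#) ⊢ (q_1, b, #) ⊢ (q_2, ε, ε)
All input consumed and the stack is empty.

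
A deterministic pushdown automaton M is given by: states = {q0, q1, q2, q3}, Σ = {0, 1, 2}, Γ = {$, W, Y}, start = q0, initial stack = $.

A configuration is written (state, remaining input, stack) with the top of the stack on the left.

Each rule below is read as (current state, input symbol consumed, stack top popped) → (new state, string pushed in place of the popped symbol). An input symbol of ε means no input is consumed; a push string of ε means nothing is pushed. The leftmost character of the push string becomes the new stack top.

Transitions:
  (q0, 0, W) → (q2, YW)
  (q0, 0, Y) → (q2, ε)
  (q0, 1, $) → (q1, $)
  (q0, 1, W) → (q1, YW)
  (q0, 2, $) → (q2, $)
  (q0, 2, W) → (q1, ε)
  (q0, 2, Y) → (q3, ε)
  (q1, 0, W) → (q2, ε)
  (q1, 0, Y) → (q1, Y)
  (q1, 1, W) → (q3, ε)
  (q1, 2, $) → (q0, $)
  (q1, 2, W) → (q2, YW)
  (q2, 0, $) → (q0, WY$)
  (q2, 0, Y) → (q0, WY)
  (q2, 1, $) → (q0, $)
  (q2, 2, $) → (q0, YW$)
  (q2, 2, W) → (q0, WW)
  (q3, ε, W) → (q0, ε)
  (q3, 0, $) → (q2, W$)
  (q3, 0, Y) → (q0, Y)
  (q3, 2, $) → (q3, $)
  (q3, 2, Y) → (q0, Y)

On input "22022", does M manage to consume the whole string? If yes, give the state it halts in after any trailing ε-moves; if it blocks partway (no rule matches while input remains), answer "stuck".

q1

(q0, 22022, $)
  read 2, top $: go to q2, push $ → (q2, 2022, $)
  read 2, top $: go to q0, push YW$ → (q0, 022, YW$)
  read 0, top Y: go to q2, push ε → (q2, 22, W$)
  read 2, top W: go to q0, push WW → (q0, 2, WW$)
  read 2, top W: go to q1, push ε → (q1, ε, W$)
All input consumed; M is in state q1.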